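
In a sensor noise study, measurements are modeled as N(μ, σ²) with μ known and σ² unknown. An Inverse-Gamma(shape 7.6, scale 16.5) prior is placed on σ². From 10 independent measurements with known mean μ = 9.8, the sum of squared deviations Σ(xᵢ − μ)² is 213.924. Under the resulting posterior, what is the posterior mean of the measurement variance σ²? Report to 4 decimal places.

With known mean μ and an Inverse-Gamma(α, β) prior on σ², the Normal likelihood is conjugate: posterior is Inv-Gamma(α + n/2, β + Σ(xᵢ−μ)²/2).
Posterior: Inv-Gamma(7.6 + 10/2, 16.5 + 213.924/2) = Inv-Gamma(12.60, 123.4620).
E[σ²|data] = β/(α−1) = 123.4620/11.60 = 10.6433.

10.6433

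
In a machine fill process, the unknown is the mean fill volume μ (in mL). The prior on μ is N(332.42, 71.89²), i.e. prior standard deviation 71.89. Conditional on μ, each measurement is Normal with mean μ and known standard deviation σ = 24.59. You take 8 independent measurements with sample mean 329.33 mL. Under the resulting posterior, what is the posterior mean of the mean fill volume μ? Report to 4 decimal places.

329.3745

For Normal data with known variance σ², a Normal(μ₀, σ₀²) prior on μ is conjugate. Posterior precision = 1/σ₀² + n/σ²; posterior mean is the precision-weighted average of μ₀ and x̄.
n·x̄ = 8·329.33 = 2634.64.
σ₀² = 71.89² = 5168.1721, σ² = 24.59² = 604.6681; σ² + n·σ₀² = 604.6681 + 8·5168.1721 = 41950.0449.
Posterior mean = (μ₀/σ₀² + n·x̄/σ²)/(1/σ₀² + n/σ²) = (σ²·μ₀ + σ₀²·n·x̄)/(σ² + n·σ₀²) = (604.6681·332.42 + 5168.1721·2634.64)/41950.0449 = 13817276.711346/41950.0449 = 329.3745.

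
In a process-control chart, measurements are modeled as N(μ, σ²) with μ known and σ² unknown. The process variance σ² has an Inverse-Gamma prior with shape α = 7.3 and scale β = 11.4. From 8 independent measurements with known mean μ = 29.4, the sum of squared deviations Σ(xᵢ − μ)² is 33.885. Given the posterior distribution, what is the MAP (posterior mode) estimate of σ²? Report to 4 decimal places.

2.3043

With known mean μ and an Inverse-Gamma(α, β) prior on σ², the Normal likelihood is conjugate: posterior is Inv-Gamma(α + n/2, β + Σ(xᵢ−μ)²/2).
Posterior: Inv-Gamma(7.3 + 8/2, 11.4 + 33.885/2) = Inv-Gamma(11.30, 28.3425).
Mode = β/(α+1) = 28.3425/12.30 = 2.3043.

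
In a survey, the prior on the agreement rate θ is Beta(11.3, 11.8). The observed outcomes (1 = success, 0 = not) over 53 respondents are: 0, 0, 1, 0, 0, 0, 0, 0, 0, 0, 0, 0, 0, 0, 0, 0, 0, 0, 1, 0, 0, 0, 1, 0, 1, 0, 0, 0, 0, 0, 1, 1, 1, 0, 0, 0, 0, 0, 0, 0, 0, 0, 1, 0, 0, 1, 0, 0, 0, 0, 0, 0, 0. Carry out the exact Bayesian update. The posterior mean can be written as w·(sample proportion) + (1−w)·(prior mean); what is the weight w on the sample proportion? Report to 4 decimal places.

0.6965

The Beta prior is conjugate to a Binomial/Bernoulli likelihood; the update adds successes to α and failures to β.
Posterior mean = (α₀+k)/(α₀+β₀+n) = [n/(α₀+β₀+n)]·(k/n) + [(α₀+β₀)/(α₀+β₀+n)]·α₀/(α₀+β₀), so only n and the prior enter the weight.
The weight on the data is w = n/(α₀+β₀+n) = 53/(11.3+11.8+53) = 53/76.1 = 0.6965.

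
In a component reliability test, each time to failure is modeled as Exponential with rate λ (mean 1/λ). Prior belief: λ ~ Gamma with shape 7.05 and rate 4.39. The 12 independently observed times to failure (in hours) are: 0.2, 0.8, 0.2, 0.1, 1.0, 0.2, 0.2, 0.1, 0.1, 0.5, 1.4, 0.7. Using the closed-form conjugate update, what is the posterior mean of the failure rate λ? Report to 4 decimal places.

With a Gamma(shape α, rate β) prior on the exponential rate λ, the posterior after n observations with total T = Σxᵢ is Gamma(α+n, β+T).
Sum of observations T = 5.5 hours; n = 12.
Posterior: Gamma(7.05+12, 4.39+5.5) = Gamma(19.05, 9.89).
Posterior mean of λ = α/β = 19.05/9.89 = 1.9262.

1.9262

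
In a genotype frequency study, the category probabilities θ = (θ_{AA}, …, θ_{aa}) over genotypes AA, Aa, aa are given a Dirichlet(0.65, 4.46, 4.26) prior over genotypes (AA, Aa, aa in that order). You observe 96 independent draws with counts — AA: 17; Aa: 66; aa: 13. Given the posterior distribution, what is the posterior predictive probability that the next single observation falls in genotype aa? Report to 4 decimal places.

0.1638

The Dirichlet prior is conjugate to the Multinomial likelihood: each posterior αⱼ = prior αⱼ + observed count nⱼ.
Posterior concentration: (17.65, 70.46, 17.26), total = 105.37.
P(next = aa | data) = α_{aa}/Σα = 0.1638.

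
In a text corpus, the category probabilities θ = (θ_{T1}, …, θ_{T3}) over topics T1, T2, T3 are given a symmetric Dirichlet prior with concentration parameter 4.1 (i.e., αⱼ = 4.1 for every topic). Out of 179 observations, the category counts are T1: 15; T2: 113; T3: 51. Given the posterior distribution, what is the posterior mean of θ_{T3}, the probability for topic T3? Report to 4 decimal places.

The Dirichlet prior is conjugate to the Multinomial likelihood: each posterior αⱼ = prior αⱼ + observed count nⱼ.
Posterior concentration: (19.1, 117.1, 55.1), total = 191.3.
E[θ_{T3}|data] = α_{T3}/Σα = 55.1/191.3 = 0.2880.

0.2880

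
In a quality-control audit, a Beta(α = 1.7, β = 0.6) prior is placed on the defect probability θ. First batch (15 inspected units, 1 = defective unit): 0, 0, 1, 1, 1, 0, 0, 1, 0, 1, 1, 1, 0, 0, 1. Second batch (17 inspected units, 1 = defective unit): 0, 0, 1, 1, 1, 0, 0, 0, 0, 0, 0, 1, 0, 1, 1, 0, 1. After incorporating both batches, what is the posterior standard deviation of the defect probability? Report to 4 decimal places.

The Beta prior is conjugate to a Binomial/Bernoulli likelihood; the update adds successes to α and failures to β.
After batch 1: Beta(1.7+8, 0.6+7) = Beta(9.7, 7.6).
After batch 2: Beta(9.7+7, 7.6+10) = Beta(16.7, 17.6).
Var = αβ/((α+β)²(α+β+1)) = 16.7·17.6/(34.3²·35.3) = 0.00707728; SD = √0.00707728 = 0.0841.

0.0841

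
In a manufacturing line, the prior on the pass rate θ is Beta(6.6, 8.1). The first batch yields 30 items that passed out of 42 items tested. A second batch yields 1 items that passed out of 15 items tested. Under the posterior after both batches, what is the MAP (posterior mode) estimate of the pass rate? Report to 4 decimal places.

0.5251

The Beta prior is conjugate to a Binomial/Bernoulli likelihood; the update adds successes to α and failures to β.
After batch 1: Beta(6.6+30, 8.1+12) = Beta(36.6, 20.1).
After batch 2: Beta(36.6+1, 20.1+14) = Beta(37.6, 34.1).
Mode of Beta(a,b) for a,b>1 is (a−1)/(a+b−2) = 36.6/69.7 = 0.5251.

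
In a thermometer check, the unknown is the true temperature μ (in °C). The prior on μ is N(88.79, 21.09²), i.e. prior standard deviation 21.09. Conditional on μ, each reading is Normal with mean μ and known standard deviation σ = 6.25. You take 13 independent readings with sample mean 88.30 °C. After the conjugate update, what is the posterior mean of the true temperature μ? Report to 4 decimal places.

88.3033

For Normal data with known variance σ², a Normal(μ₀, σ₀²) prior on μ is conjugate. Posterior precision = 1/σ₀² + n/σ²; posterior mean is the precision-weighted average of μ₀ and x̄.
n·x̄ = 13·88.30 = 1147.9.
σ₀² = 21.09² = 444.7881, σ² = 6.25² = 39.0625; σ² + n·σ₀² = 39.0625 + 13·444.7881 = 5821.3078.
Posterior mean = (μ₀/σ₀² + n·x̄/σ²)/(1/σ₀² + n/σ²) = (σ²·μ₀ + σ₀²·n·x̄)/(σ² + n·σ₀²) = (39.0625·88.79 + 444.7881·1147.9)/5821.3078 = 514040.619365/5821.3078 = 88.3033.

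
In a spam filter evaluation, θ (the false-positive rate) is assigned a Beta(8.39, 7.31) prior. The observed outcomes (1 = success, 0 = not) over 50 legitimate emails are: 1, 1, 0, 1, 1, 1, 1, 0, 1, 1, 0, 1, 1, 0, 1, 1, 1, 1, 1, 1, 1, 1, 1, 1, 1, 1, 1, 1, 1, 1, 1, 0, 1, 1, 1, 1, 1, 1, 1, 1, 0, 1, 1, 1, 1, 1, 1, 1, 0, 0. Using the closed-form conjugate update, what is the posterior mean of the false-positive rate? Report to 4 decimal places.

0.7670

The Beta prior is conjugate to a Binomial/Bernoulli likelihood; the update adds successes to α and failures to β.
Posterior: Beta(α+k, β+n−k) = Beta(8.39+42, 7.31+8) = Beta(50.39, 15.31).
Posterior mean = α/(α+β) = 50.39/65.70 = 0.7670.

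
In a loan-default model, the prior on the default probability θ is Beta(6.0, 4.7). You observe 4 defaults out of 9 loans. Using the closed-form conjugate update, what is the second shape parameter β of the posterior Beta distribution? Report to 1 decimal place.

The Beta prior is conjugate to a Binomial/Bernoulli likelihood; the update adds successes to α and failures to β.
Posterior: Beta(α+k, β+n−k) = Beta(6.0+4, 4.7+5) = Beta(10.0, 9.7).
Posterior β = 9.7.

9.7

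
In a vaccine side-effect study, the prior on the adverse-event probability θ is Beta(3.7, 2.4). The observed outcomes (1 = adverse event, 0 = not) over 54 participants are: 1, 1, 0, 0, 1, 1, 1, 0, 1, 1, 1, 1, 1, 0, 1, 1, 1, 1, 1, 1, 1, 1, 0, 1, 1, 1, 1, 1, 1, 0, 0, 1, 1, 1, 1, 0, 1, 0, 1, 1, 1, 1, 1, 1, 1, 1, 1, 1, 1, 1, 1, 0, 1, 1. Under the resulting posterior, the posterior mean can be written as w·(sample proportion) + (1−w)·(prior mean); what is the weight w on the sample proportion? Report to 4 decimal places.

0.8985

The Beta prior is conjugate to a Binomial/Bernoulli likelihood; the update adds successes to α and failures to β.
Posterior mean = (α₀+k)/(α₀+β₀+n) = [n/(α₀+β₀+n)]·(k/n) + [(α₀+β₀)/(α₀+β₀+n)]·α₀/(α₀+β₀), so only n and the prior enter the weight.
The weight on the data is w = n/(α₀+β₀+n) = 54/(3.7+2.4+54) = 54/60.1 = 0.8985.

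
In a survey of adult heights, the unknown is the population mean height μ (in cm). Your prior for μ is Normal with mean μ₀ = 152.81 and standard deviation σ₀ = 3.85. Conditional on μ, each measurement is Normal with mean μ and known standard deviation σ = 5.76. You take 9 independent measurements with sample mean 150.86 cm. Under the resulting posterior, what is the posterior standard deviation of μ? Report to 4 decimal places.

For Normal data with known variance σ², a Normal(μ₀, σ₀²) prior on μ is conjugate. Posterior precision = 1/σ₀² + n/σ²; posterior mean is the precision-weighted average of μ₀ and x̄.
σ₀² = 3.85² = 14.8225, σ² = 5.76² = 33.1776; σ² + n·σ₀² = 33.1776 + 9·14.8225 = 166.5801.
Posterior precision = 1/σ₀² + n/σ² = 1/14.8225 + 9/33.1776 = (σ² + n·σ₀²)/(σ₀²σ²) = 166.5801/(14.8225·33.1776); posterior variance σₙ² = σ₀²σ²/(σ² + n·σ₀²) = 14.8225·33.1776/166.5801 = 2.952183.
Posterior SD = √σₙ² = √(14.8225·33.1776/166.5801) = 1.7182.

1.7182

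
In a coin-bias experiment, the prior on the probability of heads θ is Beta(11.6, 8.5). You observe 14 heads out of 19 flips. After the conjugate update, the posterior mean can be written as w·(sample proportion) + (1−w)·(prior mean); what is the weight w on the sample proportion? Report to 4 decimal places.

0.4859

The Beta prior is conjugate to a Binomial/Bernoulli likelihood; the update adds successes to α and failures to β.
Posterior mean = (α₀+k)/(α₀+β₀+n) = [n/(α₀+β₀+n)]·(k/n) + [(α₀+β₀)/(α₀+β₀+n)]·α₀/(α₀+β₀), so only n and the prior enter the weight.
The weight on the data is w = n/(α₀+β₀+n) = 19/(11.6+8.5+19) = 19/39.1 = 0.4859.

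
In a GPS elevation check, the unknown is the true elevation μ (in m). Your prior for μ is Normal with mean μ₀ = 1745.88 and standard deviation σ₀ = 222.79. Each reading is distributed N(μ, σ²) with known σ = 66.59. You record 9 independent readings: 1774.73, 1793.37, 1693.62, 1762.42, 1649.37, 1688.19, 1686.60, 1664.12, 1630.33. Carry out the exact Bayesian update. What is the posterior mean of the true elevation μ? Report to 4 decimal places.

1705.1543

For Normal data with known variance σ², a Normal(μ₀, σ₀²) prior on μ is conjugate. Posterior precision = 1/σ₀² + n/σ²; posterior mean is the precision-weighted average of μ₀ and x̄.
Σxᵢ = 1774.73 + 1793.37 + 1693.62 + 1762.42 + 1649.37 + 1688.19 + 1686.60 + 1664.12 + 1630.33 = 15342.75, so n·x̄ = 15342.75.
σ₀² = 222.79² = 49635.3841, σ² = 66.59² = 4434.2281; σ² + n·σ₀² = 4434.2281 + 9·49635.3841 = 451152.685.
Posterior mean = (μ₀/σ₀² + n·x̄/σ²)/(1/σ₀² + n/σ²) = (σ²·μ₀ + σ₀²·n·x̄)/(σ² + n·σ₀²) = (4434.2281·1745.88 + 49635.3841·15342.75)/451152.685 = 769284919.555503/451152.685 = 1705.1543.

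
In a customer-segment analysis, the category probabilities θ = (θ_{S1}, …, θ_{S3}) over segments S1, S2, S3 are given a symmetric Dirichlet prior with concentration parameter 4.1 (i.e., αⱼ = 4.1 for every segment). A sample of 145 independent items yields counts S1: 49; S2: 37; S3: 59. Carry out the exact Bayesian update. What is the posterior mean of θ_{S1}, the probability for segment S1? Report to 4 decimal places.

0.3376

The Dirichlet prior is conjugate to the Multinomial likelihood: each posterior αⱼ = prior αⱼ + observed count nⱼ.
Posterior concentration: (53.1, 41.1, 63.1), total = 157.3.
E[θ_{S1}|data] = α_{S1}/Σα = 53.1/157.3 = 0.3376.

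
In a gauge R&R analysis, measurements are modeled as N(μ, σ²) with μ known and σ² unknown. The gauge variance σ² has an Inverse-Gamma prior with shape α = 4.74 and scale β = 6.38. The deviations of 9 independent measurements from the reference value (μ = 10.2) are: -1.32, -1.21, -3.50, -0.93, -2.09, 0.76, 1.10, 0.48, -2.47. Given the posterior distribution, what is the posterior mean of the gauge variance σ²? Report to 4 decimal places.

2.5224

With known mean μ and an Inverse-Gamma(α, β) prior on σ², the Normal likelihood is conjugate: posterior is Inv-Gamma(α + n/2, β + Σ(xᵢ−μ)²/2).
Σ(xᵢ−μ)² = (-1.32)² + (-1.21)² + (-3.50)² + (-0.93)² + (-2.09)² + (0.76)² + (1.10)² + (0.48)² + (-2.47)² = 28.8084.
Posterior: Inv-Gamma(4.74 + 9/2, 6.38 + 28.8084/2) = Inv-Gamma(9.24, 20.78420).
E[σ²|data] = β/(α−1) = 20.78420/8.24 = 2.5224.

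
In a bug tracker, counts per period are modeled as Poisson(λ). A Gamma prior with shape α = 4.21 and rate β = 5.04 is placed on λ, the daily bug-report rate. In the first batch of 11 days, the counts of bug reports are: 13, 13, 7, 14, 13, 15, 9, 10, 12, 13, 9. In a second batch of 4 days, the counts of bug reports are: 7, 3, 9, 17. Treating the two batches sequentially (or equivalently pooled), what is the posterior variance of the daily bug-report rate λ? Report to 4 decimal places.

0.4188

With a Gamma(shape α, rate β) prior, the Poisson likelihood is conjugate: the posterior is Gamma(α + ΣXᵢ, β + n).
Batch 1: sum of counts S = 128 over n = 11 days.
After batch 1: Gamma(α+S, β+n) = Gamma(4.21+128, 5.04+11) = Gamma(132.21, 16.04).
Batch 2: sum of counts S = 36 over n = 4 days.
After batch 2: Gamma(α+S, β+n) = Gamma(132.21+36, 16.04+4) = Gamma(168.21, 20.04).
Var = α/β² = 168.21/20.04² = 0.4188.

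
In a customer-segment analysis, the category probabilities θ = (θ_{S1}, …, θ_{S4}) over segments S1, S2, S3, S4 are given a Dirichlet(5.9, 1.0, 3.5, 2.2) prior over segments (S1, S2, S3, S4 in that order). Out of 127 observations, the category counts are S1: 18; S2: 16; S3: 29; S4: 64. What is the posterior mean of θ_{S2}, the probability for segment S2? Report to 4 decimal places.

The Dirichlet prior is conjugate to the Multinomial likelihood: each posterior αⱼ = prior αⱼ + observed count nⱼ.
Posterior concentration: (23.9, 17.0, 32.5, 66.2), total = 139.6.
E[θ_{S2}|data] = α_{S2}/Σα = 17.0/139.6 = 0.1218.

0.1218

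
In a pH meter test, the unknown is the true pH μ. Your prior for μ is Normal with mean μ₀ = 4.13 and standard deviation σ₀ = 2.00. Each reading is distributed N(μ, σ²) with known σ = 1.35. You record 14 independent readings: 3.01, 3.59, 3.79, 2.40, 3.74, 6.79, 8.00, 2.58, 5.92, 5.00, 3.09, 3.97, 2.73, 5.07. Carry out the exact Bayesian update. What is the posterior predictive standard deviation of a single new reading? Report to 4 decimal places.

1.3959

For Normal data with known variance σ², a Normal(μ₀, σ₀²) prior on μ is conjugate. Posterior precision = 1/σ₀² + n/σ²; posterior mean is the precision-weighted average of μ₀ and x̄.
σ₀² = 2.00² = 4, σ² = 1.35² = 1.8225; σ² + n·σ₀² = 1.8225 + 14·4 = 57.8225.
Posterior precision = 1/σ₀² + n/σ² = 1/4 + 14/1.8225 = (σ² + n·σ₀²)/(σ₀²σ²) = 57.8225/(4·1.8225); posterior variance σₙ² = σ₀²σ²/(σ² + n·σ₀²) = 4·1.8225/57.8225 = 0.126075.
Predictive variance for one new observation = σₙ² + σ² = 4·1.8225/57.8225 + 1.8225 = σ²·(σ₀² + 57.8225)/57.8225 = 1.8225·61.8225/57.8225 = 1.948575; SD = √(1.8225·61.8225/57.8225) = 1.3959.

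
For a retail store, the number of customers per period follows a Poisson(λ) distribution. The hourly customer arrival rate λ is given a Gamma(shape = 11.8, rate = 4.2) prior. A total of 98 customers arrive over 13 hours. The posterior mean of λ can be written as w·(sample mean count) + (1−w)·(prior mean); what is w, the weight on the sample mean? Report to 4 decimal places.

0.7558

With a Gamma(shape α, rate β) prior, the Poisson likelihood is conjugate: the posterior is Gamma(α + ΣXᵢ, β + n).
Posterior mean = (α₀+S)/(β₀+n) = [n/(β₀+n)]·(S/n) + [β₀/(β₀+n)]·(α₀/β₀), so only n and β₀ enter the weight.
Weight on data w = n/(β₀+n) = 13/(4.2+13) = 13/17.2 = 0.7558.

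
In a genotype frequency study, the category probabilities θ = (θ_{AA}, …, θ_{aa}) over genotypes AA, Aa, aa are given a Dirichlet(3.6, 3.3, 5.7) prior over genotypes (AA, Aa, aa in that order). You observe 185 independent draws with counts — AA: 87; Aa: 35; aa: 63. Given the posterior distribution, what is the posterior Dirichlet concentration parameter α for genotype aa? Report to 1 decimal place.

68.7

The Dirichlet prior is conjugate to the Multinomial likelihood: each posterior αⱼ = prior αⱼ + observed count nⱼ.
Posterior concentration: (90.6, 38.3, 68.7), total = 197.6.
α_{aa} = 5.7 + 63 = 68.7.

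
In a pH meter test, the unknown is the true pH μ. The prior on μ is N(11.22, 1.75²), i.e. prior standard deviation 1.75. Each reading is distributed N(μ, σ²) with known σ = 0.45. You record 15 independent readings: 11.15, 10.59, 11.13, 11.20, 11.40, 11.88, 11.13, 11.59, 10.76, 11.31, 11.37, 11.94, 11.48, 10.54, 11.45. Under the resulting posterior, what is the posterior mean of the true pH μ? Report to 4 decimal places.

For Normal data with known variance σ², a Normal(μ₀, σ₀²) prior on μ is conjugate. Posterior precision = 1/σ₀² + n/σ²; posterior mean is the precision-weighted average of μ₀ and x̄.
Σxᵢ = 11.15 + 10.59 + 11.13 + 11.20 + 11.40 + 11.88 + 11.13 + 11.59 + 10.76 + 11.31 + 11.37 + 11.94 + 11.48 + 10.54 + 11.45 = 168.92, so n·x̄ = 168.92.
σ₀² = 1.75² = 3.0625, σ² = 0.45² = 0.2025; σ² + n·σ₀² = 0.2025 + 15·3.0625 = 46.14.
Posterior mean = (μ₀/σ₀² + n·x̄/σ²)/(1/σ₀² + n/σ²) = (σ²·μ₀ + σ₀²·n·x̄)/(σ² + n·σ₀²) = (0.2025·11.22 + 3.0625·168.92)/46.14 = 519.58955/46.14 = 11.2612.

11.2612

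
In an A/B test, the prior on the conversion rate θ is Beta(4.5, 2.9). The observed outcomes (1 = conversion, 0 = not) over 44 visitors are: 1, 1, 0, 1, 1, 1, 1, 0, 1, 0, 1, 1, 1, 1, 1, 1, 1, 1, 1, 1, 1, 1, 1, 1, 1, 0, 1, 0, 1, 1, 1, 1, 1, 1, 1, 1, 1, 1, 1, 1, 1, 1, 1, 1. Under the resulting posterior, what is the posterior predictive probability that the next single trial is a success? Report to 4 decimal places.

The Beta prior is conjugate to a Binomial/Bernoulli likelihood; the update adds successes to α and failures to β.
Posterior: Beta(α+k, β+n−k) = Beta(4.5+39, 2.9+5) = Beta(43.5, 7.9).
For a single future Bernoulli trial, P(success | data) = α/(α+β) = 0.8463.

0.8463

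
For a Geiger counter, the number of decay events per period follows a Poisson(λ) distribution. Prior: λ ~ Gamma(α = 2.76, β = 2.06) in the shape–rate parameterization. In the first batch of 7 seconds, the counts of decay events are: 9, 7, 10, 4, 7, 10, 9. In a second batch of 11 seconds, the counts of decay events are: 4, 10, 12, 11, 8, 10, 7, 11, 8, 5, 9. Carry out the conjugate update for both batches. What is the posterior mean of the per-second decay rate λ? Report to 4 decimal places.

With a Gamma(shape α, rate β) prior, the Poisson likelihood is conjugate: the posterior is Gamma(α + ΣXᵢ, β + n).
Batch 1: sum of counts S = 56 over n = 7 seconds.
After batch 1: Gamma(α+S, β+n) = Gamma(2.76+56, 2.06+7) = Gamma(58.76, 9.06).
Batch 2: sum of counts S = 95 over n = 11 seconds.
After batch 2: Gamma(α+S, β+n) = Gamma(58.76+95, 9.06+11) = Gamma(153.76, 20.06).
Posterior mean = α/β = 153.76/20.06 = 7.6650.

7.6650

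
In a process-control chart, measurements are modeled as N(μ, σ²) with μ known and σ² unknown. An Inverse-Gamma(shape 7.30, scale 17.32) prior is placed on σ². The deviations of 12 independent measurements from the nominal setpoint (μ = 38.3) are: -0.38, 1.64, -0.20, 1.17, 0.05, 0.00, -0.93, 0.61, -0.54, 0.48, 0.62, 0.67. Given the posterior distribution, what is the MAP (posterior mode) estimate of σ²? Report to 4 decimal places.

With known mean μ and an Inverse-Gamma(α, β) prior on σ², the Normal likelihood is conjugate: posterior is Inv-Gamma(α + n/2, β + Σ(xᵢ−μ)²/2).
Σ(xᵢ−μ)² = (-0.38)² + (1.64)² + (-0.20)² + (1.17)² + (0.05)² + (0.00)² + (-0.93)² + (0.61)² + (-0.54)² + (0.48)² + (0.62)² + (0.67)² = 6.8377.
Posterior: Inv-Gamma(7.30 + 12/2, 17.32 + 6.8377/2) = Inv-Gamma(13.30, 20.73885).
Mode = β/(α+1) = 20.73885/14.30 = 1.4503.

1.4503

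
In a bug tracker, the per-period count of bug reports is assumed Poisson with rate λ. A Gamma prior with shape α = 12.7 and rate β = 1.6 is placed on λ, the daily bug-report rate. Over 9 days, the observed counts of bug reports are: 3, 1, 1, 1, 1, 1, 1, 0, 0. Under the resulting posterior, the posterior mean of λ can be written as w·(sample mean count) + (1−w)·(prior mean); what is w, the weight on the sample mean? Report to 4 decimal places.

With a Gamma(shape α, rate β) prior, the Poisson likelihood is conjugate: the posterior is Gamma(α + ΣXᵢ, β + n).
Posterior mean = (α₀+S)/(β₀+n) = [n/(β₀+n)]·(S/n) + [β₀/(β₀+n)]·(α₀/β₀), so only n and β₀ enter the weight.
Weight on data w = n/(β₀+n) = 9/(1.6+9) = 9/10.6 = 0.8491.

0.8491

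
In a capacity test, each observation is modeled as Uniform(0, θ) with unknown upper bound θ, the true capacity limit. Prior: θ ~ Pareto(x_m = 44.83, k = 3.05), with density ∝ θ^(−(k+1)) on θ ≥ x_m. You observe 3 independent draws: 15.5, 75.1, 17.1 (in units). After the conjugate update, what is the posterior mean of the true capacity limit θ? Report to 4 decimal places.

89.9713

A Pareto(scale x_m, shape k) prior on the upper bound θ of Uniform(0, θ) is conjugate: posterior is Pareto(max(x_m, max xᵢ), k + n).
Sample maximum = 75.1; prior scale x_m = 44.83 → posterior scale = max = 75.10.
Posterior shape = 3.05 + 3 = 6.05.
E[θ|data] = k·x_m/(k−1) = 6.05·75.10/5.05 = 89.9713.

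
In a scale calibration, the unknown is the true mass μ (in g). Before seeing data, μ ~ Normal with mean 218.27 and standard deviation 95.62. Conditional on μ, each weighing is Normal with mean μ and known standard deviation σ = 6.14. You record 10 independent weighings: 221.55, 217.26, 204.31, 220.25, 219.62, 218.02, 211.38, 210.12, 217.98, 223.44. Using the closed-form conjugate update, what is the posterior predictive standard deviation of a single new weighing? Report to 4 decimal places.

6.4396

For Normal data with known variance σ², a Normal(μ₀, σ₀²) prior on μ is conjugate. Posterior precision = 1/σ₀² + n/σ²; posterior mean is the precision-weighted average of μ₀ and x̄.
σ₀² = 95.62² = 9143.1844, σ² = 6.14² = 37.6996; σ² + n·σ₀² = 37.6996 + 10·9143.1844 = 91469.5436.
Posterior precision = 1/σ₀² + n/σ² = 1/9143.1844 + 10/37.6996 = (σ² + n·σ₀²)/(σ₀²σ²) = 91469.5436/(9143.1844·37.6996); posterior variance σₙ² = σ₀²σ²/(σ² + n·σ₀²) = 9143.1844·37.6996/91469.5436 = 3.768406.
Predictive variance for one new observation = σₙ² + σ² = 9143.1844·37.6996/91469.5436 + 37.6996 = σ²·(σ₀² + 91469.5436)/91469.5436 = 37.6996·100612.728/91469.5436 = 41.468006; SD = √(37.6996·100612.728/91469.5436) = 6.4396.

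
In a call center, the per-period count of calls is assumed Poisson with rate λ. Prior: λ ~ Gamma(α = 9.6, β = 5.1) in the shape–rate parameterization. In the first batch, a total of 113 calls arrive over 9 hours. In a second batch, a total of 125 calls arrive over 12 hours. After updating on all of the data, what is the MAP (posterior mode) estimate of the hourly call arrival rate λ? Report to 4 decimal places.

9.4483

With a Gamma(shape α, rate β) prior, the Poisson likelihood is conjugate: the posterior is Gamma(α + ΣXᵢ, β + n).
After batch 1: Gamma(α+S, β+n) = Gamma(9.6+113, 5.1+9) = Gamma(122.6, 14.1).
After batch 2: Gamma(α+S, β+n) = Gamma(122.6+125, 14.1+12) = Gamma(247.6, 26.1).
Mode of Gamma(α,β) for α≥1 is (α−1)/β = 246.6/26.1 = 9.4483.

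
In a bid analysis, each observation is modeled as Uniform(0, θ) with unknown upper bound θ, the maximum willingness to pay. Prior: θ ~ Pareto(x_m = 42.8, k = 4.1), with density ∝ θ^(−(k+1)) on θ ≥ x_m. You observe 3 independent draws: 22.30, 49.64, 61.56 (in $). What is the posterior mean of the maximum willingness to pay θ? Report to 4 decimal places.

A Pareto(scale x_m, shape k) prior on the upper bound θ of Uniform(0, θ) is conjugate: posterior is Pareto(max(x_m, max xᵢ), k + n).
Sample maximum = 61.56; prior scale x_m = 42.8 → posterior scale = max = 61.56.
Posterior shape = 4.1 + 3 = 7.1.
E[θ|data] = k·x_m/(k−1) = 7.1·61.56/6.1 = 71.6518.

71.6518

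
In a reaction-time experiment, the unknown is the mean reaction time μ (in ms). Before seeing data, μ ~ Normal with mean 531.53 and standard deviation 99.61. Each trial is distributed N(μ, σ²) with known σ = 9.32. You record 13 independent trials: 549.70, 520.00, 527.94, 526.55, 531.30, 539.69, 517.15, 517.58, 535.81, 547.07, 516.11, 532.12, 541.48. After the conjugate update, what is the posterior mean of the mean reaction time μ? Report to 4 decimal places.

For Normal data with known variance σ², a Normal(μ₀, σ₀²) prior on μ is conjugate. Posterior precision = 1/σ₀² + n/σ²; posterior mean is the precision-weighted average of μ₀ and x̄.
Σxᵢ = 549.70 + 520.00 + 527.94 + 526.55 + 531.30 + 539.69 + 517.15 + 517.58 + 535.81 + 547.07 + 516.11 + 532.12 + 541.48 = 6902.5, so n·x̄ = 6902.5.
σ₀² = 99.61² = 9922.1521, σ² = 9.32² = 86.8624; σ² + n·σ₀² = 86.8624 + 13·9922.1521 = 129074.8397.
Posterior mean = (μ₀/σ₀² + n·x̄/σ²)/(1/σ₀² + n/σ²) = (σ²·μ₀ + σ₀²·n·x̄)/(σ² + n·σ₀²) = (86.8624·531.53 + 9922.1521·6902.5)/129074.8397 = 68533824.841722/129074.8397 = 530.9619.

530.9619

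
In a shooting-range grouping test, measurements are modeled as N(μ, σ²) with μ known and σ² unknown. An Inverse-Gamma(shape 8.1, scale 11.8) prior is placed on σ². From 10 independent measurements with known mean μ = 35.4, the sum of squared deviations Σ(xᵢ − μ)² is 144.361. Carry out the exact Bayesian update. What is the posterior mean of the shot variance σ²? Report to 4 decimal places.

6.9405

With known mean μ and an Inverse-Gamma(α, β) prior on σ², the Normal likelihood is conjugate: posterior is Inv-Gamma(α + n/2, β + Σ(xᵢ−μ)²/2).
Posterior: Inv-Gamma(8.1 + 10/2, 11.8 + 144.361/2) = Inv-Gamma(13.10, 83.9805).
E[σ²|data] = β/(α−1) = 83.9805/12.10 = 6.9405.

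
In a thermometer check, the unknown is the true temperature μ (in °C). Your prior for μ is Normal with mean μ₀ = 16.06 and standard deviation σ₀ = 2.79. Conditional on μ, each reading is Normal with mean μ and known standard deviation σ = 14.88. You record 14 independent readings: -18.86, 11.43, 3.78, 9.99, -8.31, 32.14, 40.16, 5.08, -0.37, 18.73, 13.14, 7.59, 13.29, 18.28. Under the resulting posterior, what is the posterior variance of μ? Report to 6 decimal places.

For Normal data with known variance σ², a Normal(μ₀, σ₀²) prior on μ is conjugate. Posterior precision = 1/σ₀² + n/σ²; posterior mean is the precision-weighted average of μ₀ and x̄.
σ₀² = 2.79² = 7.7841, σ² = 14.88² = 221.4144; σ² + n·σ₀² = 221.4144 + 14·7.7841 = 330.3918.
Posterior precision = 1/σ₀² + n/σ² = 1/7.7841 + 14/221.4144 = (σ² + n·σ₀²)/(σ₀²σ²) = 330.3918/(7.7841·221.4144); posterior variance σₙ² = σ₀²σ²/(σ² + n·σ₀²) = 7.7841·221.4144/330.3918 = 5.216570.

5.216570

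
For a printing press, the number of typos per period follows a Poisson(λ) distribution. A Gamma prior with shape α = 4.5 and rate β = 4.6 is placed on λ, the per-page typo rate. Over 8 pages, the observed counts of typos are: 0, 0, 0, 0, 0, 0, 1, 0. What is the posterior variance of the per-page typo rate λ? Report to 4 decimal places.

0.0346

With a Gamma(shape α, rate β) prior, the Poisson likelihood is conjugate: the posterior is Gamma(α + ΣXᵢ, β + n).
Sum of counts S = 1 over n = 8 pages.
Posterior: Gamma(α+S, β+n) = Gamma(4.5+1, 4.6+8) = Gamma(5.5, 12.6).
Var = α/β² = 5.5/12.6² = 0.0346.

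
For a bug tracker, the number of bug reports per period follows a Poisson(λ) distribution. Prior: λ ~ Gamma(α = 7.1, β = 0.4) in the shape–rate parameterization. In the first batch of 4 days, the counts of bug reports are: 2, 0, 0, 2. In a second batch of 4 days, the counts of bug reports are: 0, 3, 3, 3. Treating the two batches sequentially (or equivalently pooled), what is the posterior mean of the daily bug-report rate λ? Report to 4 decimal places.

With a Gamma(shape α, rate β) prior, the Poisson likelihood is conjugate: the posterior is Gamma(α + ΣXᵢ, β + n).
Batch 1: sum of counts S = 4 over n = 4 days.
After batch 1: Gamma(α+S, β+n) = Gamma(7.1+4, 0.4+4) = Gamma(11.1, 4.4).
Batch 2: sum of counts S = 9 over n = 4 days.
After batch 2: Gamma(α+S, β+n) = Gamma(11.1+9, 4.4+4) = Gamma(20.1, 8.4).
Posterior mean = α/β = 20.1/8.4 = 2.3929.

2.3929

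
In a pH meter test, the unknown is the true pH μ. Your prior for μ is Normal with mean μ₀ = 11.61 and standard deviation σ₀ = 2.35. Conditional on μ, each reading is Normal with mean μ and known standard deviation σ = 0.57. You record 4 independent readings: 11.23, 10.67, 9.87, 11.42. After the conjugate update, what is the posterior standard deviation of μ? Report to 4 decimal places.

0.2829

For Normal data with known variance σ², a Normal(μ₀, σ₀²) prior on μ is conjugate. Posterior precision = 1/σ₀² + n/σ²; posterior mean is the precision-weighted average of μ₀ and x̄.
σ₀² = 2.35² = 5.5225, σ² = 0.57² = 0.3249; σ² + n·σ₀² = 0.3249 + 4·5.5225 = 22.4149.
Posterior precision = 1/σ₀² + n/σ² = 1/5.5225 + 4/0.3249 = (σ² + n·σ₀²)/(σ₀²σ²) = 22.4149/(5.5225·0.3249); posterior variance σₙ² = σ₀²σ²/(σ² + n·σ₀²) = 5.5225·0.3249/22.4149 = 0.080048.
Posterior SD = √σₙ² = √(5.5225·0.3249/22.4149) = 0.2829.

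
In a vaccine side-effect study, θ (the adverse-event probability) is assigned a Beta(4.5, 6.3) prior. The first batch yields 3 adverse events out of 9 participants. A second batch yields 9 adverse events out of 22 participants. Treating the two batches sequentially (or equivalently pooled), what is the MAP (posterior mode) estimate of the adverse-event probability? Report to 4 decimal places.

0.3894

The Beta prior is conjugate to a Binomial/Bernoulli likelihood; the update adds successes to α and failures to β.
After batch 1: Beta(4.5+3, 6.3+6) = Beta(7.5, 12.3).
After batch 2: Beta(7.5+9, 12.3+13) = Beta(16.5, 25.3).
Mode of Beta(a,b) for a,b>1 is (a−1)/(a+b−2) = 15.5/39.8 = 0.3894.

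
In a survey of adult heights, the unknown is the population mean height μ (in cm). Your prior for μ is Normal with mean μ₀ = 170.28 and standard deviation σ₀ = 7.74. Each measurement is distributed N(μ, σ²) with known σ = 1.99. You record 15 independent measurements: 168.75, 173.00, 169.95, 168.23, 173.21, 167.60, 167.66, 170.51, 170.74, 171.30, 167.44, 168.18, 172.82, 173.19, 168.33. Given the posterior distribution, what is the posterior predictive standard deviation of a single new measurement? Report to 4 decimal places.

For Normal data with known variance σ², a Normal(μ₀, σ₀²) prior on μ is conjugate. Posterior precision = 1/σ₀² + n/σ²; posterior mean is the precision-weighted average of μ₀ and x̄.
σ₀² = 7.74² = 59.9076, σ² = 1.99² = 3.9601; σ² + n·σ₀² = 3.9601 + 15·59.9076 = 902.5741.
Posterior precision = 1/σ₀² + n/σ² = 1/59.9076 + 15/3.9601 = (σ² + n·σ₀²)/(σ₀²σ²) = 902.5741/(59.9076·3.9601); posterior variance σₙ² = σ₀²σ²/(σ² + n·σ₀²) = 59.9076·3.9601/902.5741 = 0.262848.
Predictive variance for one new observation = σₙ² + σ² = 59.9076·3.9601/902.5741 + 3.9601 = σ²·(σ₀² + 902.5741)/902.5741 = 3.9601·962.4817/902.5741 = 4.222948; SD = √(3.9601·962.4817/902.5741) = 2.0550.

2.0550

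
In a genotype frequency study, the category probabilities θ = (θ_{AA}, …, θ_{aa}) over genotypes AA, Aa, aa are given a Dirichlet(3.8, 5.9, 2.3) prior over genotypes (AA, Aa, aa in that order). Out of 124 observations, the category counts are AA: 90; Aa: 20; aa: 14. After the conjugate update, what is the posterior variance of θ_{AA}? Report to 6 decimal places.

The Dirichlet prior is conjugate to the Multinomial likelihood: each posterior αⱼ = prior αⱼ + observed count nⱼ.
Posterior concentration: (93.8, 25.9, 16.3), total = 136.0.
Var[θ_j] = α_j(Σα−α_j)/((Σα)²(Σα+1)) = 93.8·42.2/(136.0²·137.0) = 0.001562.

0.001562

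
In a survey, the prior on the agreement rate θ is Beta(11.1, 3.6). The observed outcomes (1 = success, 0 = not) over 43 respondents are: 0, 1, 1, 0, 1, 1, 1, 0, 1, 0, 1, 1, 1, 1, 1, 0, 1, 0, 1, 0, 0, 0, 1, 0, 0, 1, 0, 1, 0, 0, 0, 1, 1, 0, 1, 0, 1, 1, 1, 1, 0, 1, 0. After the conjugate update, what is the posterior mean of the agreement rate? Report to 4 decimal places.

0.6083

The Beta prior is conjugate to a Binomial/Bernoulli likelihood; the update adds successes to α and failures to β.
Posterior: Beta(α+k, β+n−k) = Beta(11.1+24, 3.6+19) = Beta(35.1, 22.6).
Posterior mean = α/(α+β) = 35.1/57.7 = 0.6083.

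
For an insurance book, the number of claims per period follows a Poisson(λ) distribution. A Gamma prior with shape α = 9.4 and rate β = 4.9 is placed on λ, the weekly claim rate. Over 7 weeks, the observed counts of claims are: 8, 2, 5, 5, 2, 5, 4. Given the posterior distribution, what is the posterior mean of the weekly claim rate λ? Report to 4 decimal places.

With a Gamma(shape α, rate β) prior, the Poisson likelihood is conjugate: the posterior is Gamma(α + ΣXᵢ, β + n).
Sum of counts S = 31 over n = 7 weeks.
Posterior: Gamma(α+S, β+n) = Gamma(9.4+31, 4.9+7) = Gamma(40.4, 11.9).
Posterior mean = α/β = 40.4/11.9 = 3.3950.

3.3950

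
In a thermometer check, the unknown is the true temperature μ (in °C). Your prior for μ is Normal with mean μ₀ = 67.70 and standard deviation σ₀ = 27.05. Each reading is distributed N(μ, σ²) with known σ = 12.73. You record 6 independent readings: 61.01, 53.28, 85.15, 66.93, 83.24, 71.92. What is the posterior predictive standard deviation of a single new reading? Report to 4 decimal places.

For Normal data with known variance σ², a Normal(μ₀, σ₀²) prior on μ is conjugate. Posterior precision = 1/σ₀² + n/σ²; posterior mean is the precision-weighted average of μ₀ and x̄.
σ₀² = 27.05² = 731.7025, σ² = 12.73² = 162.0529; σ² + n·σ₀² = 162.0529 + 6·731.7025 = 4552.2679.
Posterior precision = 1/σ₀² + n/σ² = 1/731.7025 + 6/162.0529 = (σ² + n·σ₀²)/(σ₀²σ²) = 4552.2679/(731.7025·162.0529); posterior variance σₙ² = σ₀²σ²/(σ² + n·σ₀²) = 731.7025·162.0529/4552.2679 = 26.047349.
Predictive variance for one new observation = σₙ² + σ² = 731.7025·162.0529/4552.2679 + 162.0529 = σ²·(σ₀² + 4552.2679)/4552.2679 = 162.0529·5283.9704/4552.2679 = 188.100249; SD = √(162.0529·5283.9704/4552.2679) = 13.7150.

13.7150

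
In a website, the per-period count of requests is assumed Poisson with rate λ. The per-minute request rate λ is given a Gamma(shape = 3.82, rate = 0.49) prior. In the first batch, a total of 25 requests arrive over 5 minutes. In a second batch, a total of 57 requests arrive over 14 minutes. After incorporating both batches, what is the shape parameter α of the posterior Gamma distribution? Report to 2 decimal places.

With a Gamma(shape α, rate β) prior, the Poisson likelihood is conjugate: the posterior is Gamma(α + ΣXᵢ, β + n).
After batch 1: Gamma(α+S, β+n) = Gamma(3.82+25, 0.49+5) = Gamma(28.82, 5.49).
After batch 2: Gamma(α+S, β+n) = Gamma(28.82+57, 5.49+14) = Gamma(85.82, 19.49).
Posterior α = 85.82.

85.82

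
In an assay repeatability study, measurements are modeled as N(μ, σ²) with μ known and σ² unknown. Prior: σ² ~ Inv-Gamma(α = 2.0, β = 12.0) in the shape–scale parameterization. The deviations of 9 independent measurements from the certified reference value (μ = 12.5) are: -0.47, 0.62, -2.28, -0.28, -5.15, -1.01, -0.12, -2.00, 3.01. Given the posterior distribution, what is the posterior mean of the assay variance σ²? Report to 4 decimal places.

With known mean μ and an Inverse-Gamma(α, β) prior on σ², the Normal likelihood is conjugate: posterior is Inv-Gamma(α + n/2, β + Σ(xᵢ−μ)²/2).
Σ(xᵢ−μ)² = (-0.47)² + (0.62)² + (-2.28)² + (-0.28)² + (-5.15)² + (-1.01)² + (-0.12)² + (-2.00)² + (3.01)² = 46.4992.
Posterior: Inv-Gamma(2.0 + 9/2, 12.0 + 46.4992/2) = Inv-Gamma(6.50, 35.24960).
E[σ²|data] = β/(α−1) = 35.24960/5.50 = 6.4090.

6.4090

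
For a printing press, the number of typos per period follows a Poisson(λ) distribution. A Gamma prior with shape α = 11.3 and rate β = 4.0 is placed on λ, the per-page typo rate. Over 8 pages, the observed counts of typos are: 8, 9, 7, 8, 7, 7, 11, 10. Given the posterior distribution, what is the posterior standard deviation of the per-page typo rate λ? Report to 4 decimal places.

0.7374

With a Gamma(shape α, rate β) prior, the Poisson likelihood is conjugate: the posterior is Gamma(α + ΣXᵢ, β + n).
Sum of counts S = 67 over n = 8 pages.
Posterior: Gamma(α+S, β+n) = Gamma(11.3+67, 4.0+8) = Gamma(78.3, 12.0).
SD = √α/β = √78.3/12.0 = 0.7374.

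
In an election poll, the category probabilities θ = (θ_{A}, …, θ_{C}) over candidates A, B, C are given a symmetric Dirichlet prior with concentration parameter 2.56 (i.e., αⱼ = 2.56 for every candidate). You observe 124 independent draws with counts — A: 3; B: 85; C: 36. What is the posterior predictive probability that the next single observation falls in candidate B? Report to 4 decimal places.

The Dirichlet prior is conjugate to the Multinomial likelihood: each posterior αⱼ = prior αⱼ + observed count nⱼ.
Posterior concentration: (5.56, 87.56, 38.56), total = 131.68.
P(next = B | data) = α_{B}/Σα = 0.6649.

0.6649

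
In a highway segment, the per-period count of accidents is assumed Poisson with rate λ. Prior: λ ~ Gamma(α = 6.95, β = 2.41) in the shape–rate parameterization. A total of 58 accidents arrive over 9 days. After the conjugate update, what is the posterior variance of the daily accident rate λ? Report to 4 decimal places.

0.4989

With a Gamma(shape α, rate β) prior, the Poisson likelihood is conjugate: the posterior is Gamma(α + ΣXᵢ, β + n).
Posterior: Gamma(α+S, β+n) = Gamma(6.95+58, 2.41+9) = Gamma(64.95, 11.41).
Var = α/β² = 64.95/11.41² = 0.4989.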